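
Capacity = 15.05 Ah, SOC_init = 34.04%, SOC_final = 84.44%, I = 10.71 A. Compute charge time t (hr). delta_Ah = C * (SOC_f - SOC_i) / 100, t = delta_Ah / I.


delta_Ah = 15.05 * (84.44 - 34.04) / 100 = 7.5852 Ah
t = delta_Ah / I = 7.5852 / 10.71 = 0.7082 hr

0.7082 hr


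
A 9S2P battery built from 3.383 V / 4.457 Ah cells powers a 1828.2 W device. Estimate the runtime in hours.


Step 1: E_pack = Ns * V_cell * Np * C_cell = 9 * 3.383 * 2 * 4.457 = 271.4 Wh
Step 2: t = E_pack / P = 271.4 / 1828.2 = 0.1485 hr

0.1485 hr


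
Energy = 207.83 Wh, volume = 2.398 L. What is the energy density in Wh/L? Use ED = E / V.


Volumetric ED = 207.83 Wh / 2.398 L = 86.67 Wh/L

86.67 Wh/L


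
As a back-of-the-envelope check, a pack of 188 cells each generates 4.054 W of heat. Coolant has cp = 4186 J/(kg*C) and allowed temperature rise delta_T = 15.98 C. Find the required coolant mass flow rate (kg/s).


Q_total = 188 * 4.054 = 762.15 W
m_dot = Q_total / (cp * dT) = 762.15 / (4186 * 15.98) = 0.01139 kg/s

0.01139 kg/s


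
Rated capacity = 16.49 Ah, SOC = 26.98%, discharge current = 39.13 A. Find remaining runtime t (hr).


Step 1: remaining = SOC/100 * C_total = 26.98/100 * 16.49 = 4.449 Ah
Step 2: t = remaining / I = 4.449 / 39.13 = 0.1137 hr

0.1137 hr


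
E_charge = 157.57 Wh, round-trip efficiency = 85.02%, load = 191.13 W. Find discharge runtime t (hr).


Step 1: E_discharge = eta/100 * E_charge = 85.02/100 * 157.57 = 133.97 Wh
Step 2: t = E_discharge / P = 133.97 / 191.13 = 0.7009 hr

0.7009 hr


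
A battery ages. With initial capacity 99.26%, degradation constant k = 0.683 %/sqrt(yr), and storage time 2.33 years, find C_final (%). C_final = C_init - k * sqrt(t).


sqrt(t) = sqrt(2.33) = 1.5264
C_final = 99.26 - 0.683 * 1.5264 = 98.22%

98.22%


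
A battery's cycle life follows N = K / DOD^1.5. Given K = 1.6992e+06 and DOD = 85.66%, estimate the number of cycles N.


Step 1: DOD^1.5 = 85.66^1.5 = 792.81
Step 2: N = 1.6992e+06 / 792.81 = 2143 cycles

2143 cycles


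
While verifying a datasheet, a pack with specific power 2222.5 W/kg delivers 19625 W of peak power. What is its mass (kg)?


m = P / SP = 19625 / 2222.5 = 8.830 kg

8.830 kg


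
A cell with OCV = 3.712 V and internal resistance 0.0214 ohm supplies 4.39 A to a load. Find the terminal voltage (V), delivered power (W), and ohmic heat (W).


Step 1: V_terminal = OCV - I*R = 3.712 - 4.39 * 0.0214 = 3.6181 V
Step 2: P_out = V_terminal * I = 3.6181 * 4.39 = 15.88 W
Step 3: Q = I^2 * R = 4.39^2 * 0.0214 = 0.4124 W

V=3.6181 V, P=15.88 W, Q=0.4124 W


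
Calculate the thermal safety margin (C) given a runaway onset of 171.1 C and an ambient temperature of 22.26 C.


Safety margin = 171.1 C - 22.26 C = 148.84 C

148.84 C


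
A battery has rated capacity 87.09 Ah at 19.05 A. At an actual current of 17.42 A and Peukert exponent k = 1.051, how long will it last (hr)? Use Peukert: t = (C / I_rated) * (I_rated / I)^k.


Step 1: t_rated = C / I_rated = 87.09 / 19.05 = 4.5717 hr
Step 2: ratio = 19.05 / 17.42 = 1.0936
Step 3: ratio^k = 1.0936^1.051 = 1.0986
Step 4: t = t_rated * ratio^k = 4.5717 * 1.0986 = 5.022 hr

5.022 hr


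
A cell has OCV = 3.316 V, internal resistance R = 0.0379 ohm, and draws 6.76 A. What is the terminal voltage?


IR drop = 6.76 * 0.0379 = 0.2562 V
V = 3.316 - 0.2562 = 3.060 V

3.060 V


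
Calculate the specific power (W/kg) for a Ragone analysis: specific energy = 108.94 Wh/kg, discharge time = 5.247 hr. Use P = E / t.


Specific power = 108.94 Wh/kg / 5.247 hr = 20.76 W/kg

20.76 W/kg


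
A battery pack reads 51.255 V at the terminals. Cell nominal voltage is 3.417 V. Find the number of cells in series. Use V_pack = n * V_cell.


Rearranging: n = V_pack / V_cell = 51.255 / 3.417 = 15 cells

15


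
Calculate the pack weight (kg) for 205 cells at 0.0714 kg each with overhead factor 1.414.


m_pack = n * m_cell * overhead = 205 * 0.0714 * 1.414 = 20.70 kg

20.70 kg


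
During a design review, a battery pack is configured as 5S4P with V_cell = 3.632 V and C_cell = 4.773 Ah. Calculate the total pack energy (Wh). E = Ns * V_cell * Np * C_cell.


V_pack = 5 * 3.632 = 18.16 V
C_pack = 4 * 4.773 = 19.092 Ah
E = V_pack * C_pack = 18.16 * 19.092 = 346.7 Wh

346.7 Wh


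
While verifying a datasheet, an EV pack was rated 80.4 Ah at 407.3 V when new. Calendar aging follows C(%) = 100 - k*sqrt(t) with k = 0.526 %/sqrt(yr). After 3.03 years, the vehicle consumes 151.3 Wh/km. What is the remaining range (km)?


Step 1: capacity retention = 100 - 0.526 * sqrt(3.03) = 100 - 0.526 * 1.7407 = 99.084%
Step 2: C_now = 80.4 * 99.084/100 = 79.664 Ah
Step 3: E_pack = V * C_now = 407.3 * 79.664 = 32447 Wh
Step 4: range = E_pack / consumption = 32447 / 151.3 = 214.5 km

214.5 km


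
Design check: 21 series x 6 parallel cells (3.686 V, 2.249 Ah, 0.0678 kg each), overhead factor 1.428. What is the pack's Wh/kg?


Step 1: V_pack = 21 * 3.686 = 77.406 V
Step 2: C_pack = 6 * 2.249 = 13.494 Ah
Step 3: E_pack = V_pack * C_pack = 77.406 * 13.494 = 1044.5 Wh
Step 4: m_pack = 21 * 6 * 0.0678 * 1.428 = 12.199 kg
Step 5: ED = E_pack / m_pack = 1044.5 / 12.199 = 85.62 Wh/kg

85.62 Wh/kg


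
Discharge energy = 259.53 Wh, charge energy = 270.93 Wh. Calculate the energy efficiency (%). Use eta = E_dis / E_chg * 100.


Round-trip efficiency = 259.53/270.93 * 100% = 95.79%

95.79%


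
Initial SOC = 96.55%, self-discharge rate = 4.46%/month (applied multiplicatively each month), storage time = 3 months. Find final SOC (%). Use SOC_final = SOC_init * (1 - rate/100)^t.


decay = (1 - 4.46/100)^3 = 0.87208
SOC_final = 96.55 * 0.87208 = 84.20%

84.20%


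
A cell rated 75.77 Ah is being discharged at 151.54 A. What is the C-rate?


C_rate = I / capacity = 151.54 / 75.77 = 2C

2C


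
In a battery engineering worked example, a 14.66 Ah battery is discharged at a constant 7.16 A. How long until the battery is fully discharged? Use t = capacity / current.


t = capacity / current = 14.66 / 7.16 = 2.047 hr

2.047 hr


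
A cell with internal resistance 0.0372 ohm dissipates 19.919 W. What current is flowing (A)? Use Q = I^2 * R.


I = sqrt(Q / R) = sqrt(19.919 / 0.0372) = sqrt(535.46) = 23.14 A

23.14 A


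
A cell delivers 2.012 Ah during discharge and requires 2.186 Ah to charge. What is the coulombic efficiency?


Coulombic efficiency = 2.012/2.186 * 100% = 92.04%

92.04%


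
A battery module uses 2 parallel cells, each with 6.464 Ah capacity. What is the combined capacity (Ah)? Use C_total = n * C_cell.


Parallel capacities add: 2 * 6.464 Ah = 12.928 Ah

12.928 Ah


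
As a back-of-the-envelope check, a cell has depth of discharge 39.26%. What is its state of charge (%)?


SOC = 100 - DOD = 100 - 39.26 = 60.74%

60.74%


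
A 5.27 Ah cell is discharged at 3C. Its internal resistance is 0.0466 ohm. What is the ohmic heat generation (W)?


Step 1: I = C_rate * capacity = 3 * 5.27 = 15.81 A
Step 2: Q = I^2 * R = 15.81^2 * 0.0466 = 249.96 * 0.0466 = 11.65 W

11.65 W


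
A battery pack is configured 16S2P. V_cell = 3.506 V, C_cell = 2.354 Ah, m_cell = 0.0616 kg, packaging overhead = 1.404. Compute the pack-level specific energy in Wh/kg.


Step 1: V_pack = 16 * 3.506 = 56.096 V
Step 2: C_pack = 2 * 2.354 = 4.708 Ah
Step 3: E_pack = V_pack * C_pack = 56.096 * 4.708 = 264.1 Wh
Step 4: m_pack = 16 * 2 * 0.0616 * 1.404 = 2.7676 kg
Step 5: ED = E_pack / m_pack = 264.1 / 2.7676 = 95.43 Wh/kg

95.43 Wh/kg


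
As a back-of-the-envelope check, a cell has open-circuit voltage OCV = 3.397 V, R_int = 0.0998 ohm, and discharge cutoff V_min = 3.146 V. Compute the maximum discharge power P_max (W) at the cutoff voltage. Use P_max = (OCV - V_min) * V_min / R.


dV = OCV - V_min = 0.251 V (so I_max = dV / R)
P_max = dV * V_min / R = 0.251 * 3.146 / 0.0998 = 7.912 W

7.912 W


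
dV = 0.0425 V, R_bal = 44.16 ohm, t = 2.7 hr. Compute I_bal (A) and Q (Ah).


First, Ohm's law: I_bal = 0.0425 V / 44.16 ohm = 9.6241e-04 A
Then Q = I * t = 9.6241e-04 A * 2.7 hr = 0.002599 Ah

I=9.6241e-04 A, Q=0.002599 Ah


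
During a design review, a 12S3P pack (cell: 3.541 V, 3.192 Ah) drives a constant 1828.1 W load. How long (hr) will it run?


Step 1: E_pack = Ns * V_cell * Np * C_cell = 12 * 3.541 * 3 * 3.192 = 406.9 Wh
Step 2: t = E_pack / P = 406.9 / 1828.1 = 0.2226 hr

0.2226 hr


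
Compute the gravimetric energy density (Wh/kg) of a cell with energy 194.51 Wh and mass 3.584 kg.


Specific energy = 194.51 Wh / 3.584 kg = 54.27 Wh/kg

54.27 Wh/kg


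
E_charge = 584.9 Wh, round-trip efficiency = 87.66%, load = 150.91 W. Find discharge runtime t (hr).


Step 1: E_discharge = eta/100 * E_charge = 87.66/100 * 584.9 = 512.72 Wh
Step 2: t = E_discharge / P = 512.72 / 150.91 = 3.398 hr

3.398 hr


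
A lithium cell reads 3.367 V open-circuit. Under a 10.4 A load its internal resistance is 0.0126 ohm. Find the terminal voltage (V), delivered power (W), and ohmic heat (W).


Step 1: V_terminal = OCV - I*R = 3.367 - 10.4 * 0.0126 = 3.236 V
Step 2: P_out = V_terminal * I = 3.236 * 10.4 = 33.65 W
Step 3: Q = I^2 * R = 10.4^2 * 0.0126 = 1.363 W

V=3.236 V, P=33.65 W, Q=1.363 W


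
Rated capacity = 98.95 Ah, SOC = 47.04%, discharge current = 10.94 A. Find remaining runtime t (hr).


Step 1: remaining = SOC/100 * C_total = 47.04/100 * 98.95 = 46.546 Ah
Step 2: t = remaining / I = 46.546 / 10.94 = 4.255 hr

4.255 hr


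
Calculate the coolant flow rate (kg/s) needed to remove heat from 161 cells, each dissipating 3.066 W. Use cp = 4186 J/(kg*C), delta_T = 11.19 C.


Q_total = 161 * 3.066 = 493.63 W
m_dot = Q_total / (cp * dT) = 493.63 / (4186 * 11.19) = 0.01054 kg/s

0.01054 kg/s


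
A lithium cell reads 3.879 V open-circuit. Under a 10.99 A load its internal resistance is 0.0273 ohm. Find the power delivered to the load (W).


Step 1: V_terminal = OCV - I*R = 3.879 - 10.99 * 0.0273 = 3.579 V
Step 2: P_out = V_terminal * I = 3.579 * 10.99 = 39.33 W

39.33 W


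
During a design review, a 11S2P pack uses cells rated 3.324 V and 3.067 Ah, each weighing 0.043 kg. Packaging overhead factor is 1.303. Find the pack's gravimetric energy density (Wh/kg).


Step 1: V_pack = 11 * 3.324 = 36.564 V
Step 2: C_pack = 2 * 3.067 = 6.134 Ah
Step 3: E_pack = V_pack * C_pack = 36.564 * 6.134 = 224.28 Wh
Step 4: m_pack = 11 * 2 * 0.043 * 1.303 = 1.2326 kg
Step 5: ED = E_pack / m_pack = 224.28 / 1.2326 = 182.0 Wh/kg

182.0 Wh/kg


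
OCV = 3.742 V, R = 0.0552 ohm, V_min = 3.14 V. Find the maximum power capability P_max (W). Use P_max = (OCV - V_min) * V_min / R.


P_max = (OCV - V_min) * V_min / R = (3.742 - 3.14) * 3.14 / 0.0552 = 0.602 * 3.14 / 0.0552 = 34.24 W

34.24 W


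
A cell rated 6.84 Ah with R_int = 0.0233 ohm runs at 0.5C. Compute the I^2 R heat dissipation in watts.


Step 1: I = C_rate * capacity = 0.5 * 6.84 = 3.42 A
Step 2: Q = I^2 * R = 3.42^2 * 0.0233 = 11.696 * 0.0233 = 0.2725 W

0.2725 W


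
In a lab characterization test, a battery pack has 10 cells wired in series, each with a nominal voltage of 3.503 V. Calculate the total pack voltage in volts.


Series voltages add: 10 * 3.503 V = 35.03 V

35.03 V


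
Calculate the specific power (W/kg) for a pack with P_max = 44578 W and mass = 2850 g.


Convert: m = 2850 g = 2.85 kg
SP = P / m = 44578 / 2.85 = 15640 W/kg

15640 W/kg


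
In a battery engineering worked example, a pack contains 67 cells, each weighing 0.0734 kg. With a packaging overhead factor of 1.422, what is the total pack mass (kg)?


Cell mass sum = 67 * 0.0734 = 4.9178 kg
With overhead 1.422: m_pack = 4.9178 * 1.422 = 6.993 kg

6.993 kg


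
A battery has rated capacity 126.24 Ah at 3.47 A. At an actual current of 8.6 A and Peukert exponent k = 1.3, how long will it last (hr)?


t_rated = C / I_rated = 126.24 / 3.47 = 36.38 hr
(I_rated/I)^k = (0.40349)^1.3 = 0.30731
t = t_rated * (I_rated/I)^k = 36.38 * 0.30731 = 11.18 hr

11.18 hr


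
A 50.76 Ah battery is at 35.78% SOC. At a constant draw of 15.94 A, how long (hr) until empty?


Step 1: remaining = SOC/100 * C_total = 35.78/100 * 50.76 = 18.162 Ah
Step 2: t = remaining / I = 18.162 / 15.94 = 1.139 hr

1.139 hr


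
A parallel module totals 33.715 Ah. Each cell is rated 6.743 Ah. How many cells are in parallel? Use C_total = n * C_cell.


n = C_total / C_cell = 33.715 / 6.743 = 5

5


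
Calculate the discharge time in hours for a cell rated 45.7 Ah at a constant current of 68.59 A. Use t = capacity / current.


Runtime = 45.7 Ah / 68.59 A = 0.6663 hr

0.6663 hr


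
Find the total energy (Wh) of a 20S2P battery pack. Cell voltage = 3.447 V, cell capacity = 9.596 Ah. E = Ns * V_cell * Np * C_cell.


E = Ns * Vcell * Np * Ccell = 20 * 3.447 * 2 * 9.596 = 1323 Wh

1323 Wh


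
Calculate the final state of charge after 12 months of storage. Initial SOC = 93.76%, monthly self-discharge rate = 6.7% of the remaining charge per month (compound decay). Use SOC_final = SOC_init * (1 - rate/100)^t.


Monthly retention factor = 1 - 6.7/100 = 0.933
Over 12 months: factor^12 = 0.43509
SOC_final = 93.76 * 0.43509 = 40.79%

40.79%


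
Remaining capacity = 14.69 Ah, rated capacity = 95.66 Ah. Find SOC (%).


SOC = (remaining / total) * 100 = (14.69 / 95.66) * 100 = 15.36%

15.36%


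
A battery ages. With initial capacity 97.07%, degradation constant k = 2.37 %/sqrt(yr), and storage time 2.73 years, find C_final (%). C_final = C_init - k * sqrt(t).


Step 1: sqrt(2.73 yr) = 1.6523
Step 2: drop = 2.37 * 1.6523 = 3.916
Step 3: C_final = 97.07 - 3.916 = 93.15%

93.15%


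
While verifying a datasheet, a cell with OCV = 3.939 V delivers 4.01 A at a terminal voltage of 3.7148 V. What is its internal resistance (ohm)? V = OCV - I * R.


R = (OCV - V) / I = (3.939 - 3.7148) / 4.01 = 0.05591 ohm

0.05591 ohm


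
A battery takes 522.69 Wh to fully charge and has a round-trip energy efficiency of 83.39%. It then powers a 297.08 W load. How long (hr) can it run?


Step 1: E_discharge = eta/100 * E_charge = 83.39/100 * 522.69 = 435.87 Wh
Step 2: t = E_discharge / P = 435.87 / 297.08 = 1.467 hr

1.467 hr


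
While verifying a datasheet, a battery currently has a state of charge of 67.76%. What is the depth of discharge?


Complement of SOC: DOD = 100% - 67.76% = 32.24%

32.24%


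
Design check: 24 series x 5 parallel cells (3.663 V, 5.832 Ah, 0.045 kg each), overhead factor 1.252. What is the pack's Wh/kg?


Step 1: V_pack = 24 * 3.663 = 87.912 V
Step 2: C_pack = 5 * 5.832 = 29.16 Ah
Step 3: E_pack = V_pack * C_pack = 87.912 * 29.16 = 2563.5 Wh
Step 4: m_pack = 24 * 5 * 0.045 * 1.252 = 6.7608 kg
Step 5: ED = E_pack / m_pack = 2563.5 / 6.7608 = 379.2 Wh/kg

379.2 Wh/kg


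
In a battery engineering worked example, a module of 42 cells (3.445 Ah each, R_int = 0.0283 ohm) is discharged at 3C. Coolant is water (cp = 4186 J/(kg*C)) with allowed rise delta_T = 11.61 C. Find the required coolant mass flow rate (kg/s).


Step 1: I = 3 * 3.445 = 10.335 A
Step 2: Q_cell = I^2 * R = 10.335^2 * 0.0283 = 3.0228 W
Step 3: Q_total = 42 * 3.0228 = 126.96 W
Step 4: m_dot = Q_total / (cp * dT) = 126.96 / (4186 * 11.61) = 0.002612 kg/s

0.002612 kg/s


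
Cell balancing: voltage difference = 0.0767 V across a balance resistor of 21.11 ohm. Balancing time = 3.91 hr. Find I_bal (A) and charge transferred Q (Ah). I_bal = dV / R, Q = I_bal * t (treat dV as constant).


First, Ohm's law: I_bal = 0.0767 V / 21.11 ohm = 0.0036333 A
Then Q = I * t = 0.0036333 A * 3.91 hr = 0.01421 Ah

I=0.0036333 A, Q=0.01421 Ah


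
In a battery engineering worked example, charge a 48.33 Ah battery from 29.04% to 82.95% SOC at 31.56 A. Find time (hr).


Step 1: dSOC = 82.95% - 29.04% = 53.91%
Step 2: delta_Ah = 48.33 * 53.91 / 100 = 26.055 Ah
Step 3: t = 26.055 / 31.56 = 0.8256 hr

0.8256 hr


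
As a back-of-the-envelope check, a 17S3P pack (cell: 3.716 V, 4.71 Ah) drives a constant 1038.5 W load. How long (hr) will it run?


Step 1: E_pack = Ns * V_cell * Np * C_cell = 17 * 3.716 * 3 * 4.71 = 892.62 Wh
Step 2: t = E_pack / P = 892.62 / 1038.5 = 0.8595 hr

0.8595 hr


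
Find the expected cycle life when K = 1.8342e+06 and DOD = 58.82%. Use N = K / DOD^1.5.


Step 1: DOD^1.5 = 58.82^1.5 = 451.12
Step 2: N = 1.8342e+06 / 451.12 = 4066 cycles

4066 cycles


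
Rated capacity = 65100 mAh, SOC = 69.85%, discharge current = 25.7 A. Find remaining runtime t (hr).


Convert: C_total = 65100 mAh = 65.1 Ah
Step 1: remaining = SOC/100 * C_total = 69.85/100 * 65.1 = 45.472 Ah
Step 2: t = remaining / I = 45.472 / 25.7 = 1.769 hr

1.769 hr


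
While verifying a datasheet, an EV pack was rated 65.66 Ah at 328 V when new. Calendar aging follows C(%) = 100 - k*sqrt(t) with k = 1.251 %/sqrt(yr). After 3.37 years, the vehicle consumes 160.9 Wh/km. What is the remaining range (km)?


Step 1: capacity retention = 100 - 1.251 * sqrt(3.37) = 100 - 1.251 * 1.8358 = 97.703%
Step 2: C_now = 65.66 * 97.703/100 = 64.152 Ah
Step 3: E_pack = V * C_now = 328 * 64.152 = 21042 Wh
Step 4: range = E_pack / consumption = 21042 / 160.9 = 130.8 km

130.8 km


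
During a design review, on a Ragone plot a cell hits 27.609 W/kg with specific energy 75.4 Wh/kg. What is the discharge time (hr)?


t = E / P = 75.4 / 27.609 = 2.731 hr

2.731 hr


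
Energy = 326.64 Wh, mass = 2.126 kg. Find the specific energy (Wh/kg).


ED = E / m = 326.64 / 2.126 = 153.6 Wh/kg

153.6 Wh/kg


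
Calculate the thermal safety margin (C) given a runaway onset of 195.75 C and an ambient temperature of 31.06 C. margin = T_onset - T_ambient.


margin = T_onset - T_ambient = 195.75 - 31.06 = 164.69 C

164.69 C


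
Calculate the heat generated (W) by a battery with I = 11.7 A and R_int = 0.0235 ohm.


Q = I^2 * R = 11.7^2 * 0.0235 = 3.217 W

3.217 W


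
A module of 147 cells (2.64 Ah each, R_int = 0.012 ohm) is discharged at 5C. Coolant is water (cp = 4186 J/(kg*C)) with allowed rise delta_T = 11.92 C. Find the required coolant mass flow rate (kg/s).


Step 1: I = 5 * 2.64 = 13.2 A
Step 2: Q_cell = I^2 * R = 13.2^2 * 0.012 = 2.0909 W
Step 3: Q_total = 147 * 2.0909 = 307.36 W
Step 4: m_dot = Q_total / (cp * dT) = 307.36 / (4186 * 11.92) = 0.006160 kg/s

0.006160 kg/s


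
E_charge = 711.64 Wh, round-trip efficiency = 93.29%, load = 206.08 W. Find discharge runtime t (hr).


Step 1: E_discharge = eta/100 * E_charge = 93.29/100 * 711.64 = 663.89 Wh
Step 2: t = E_discharge / P = 663.89 / 206.08 = 3.222 hr

3.222 hr


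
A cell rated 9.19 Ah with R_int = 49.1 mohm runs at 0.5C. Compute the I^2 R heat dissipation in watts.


Convert: R = 49.1 mohm = 0.0491 ohm
Step 1: I = C_rate * capacity = 0.5 * 9.19 = 4.595 A
Step 2: Q = I^2 * R = 4.595^2 * 0.0491 = 21.114 * 0.0491 = 1.037 W

1.037 W


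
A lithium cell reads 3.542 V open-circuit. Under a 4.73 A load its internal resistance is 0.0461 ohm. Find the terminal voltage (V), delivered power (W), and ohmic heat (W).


Step 1: V_terminal = OCV - I*R = 3.542 - 4.73 * 0.0461 = 3.3239 V
Step 2: P_out = V_terminal * I = 3.3239 * 4.73 = 15.72 W
Step 3: Q = I^2 * R = 4.73^2 * 0.0461 = 1.031 W

V=3.3239 V, P=15.72 W, Q=1.031 W


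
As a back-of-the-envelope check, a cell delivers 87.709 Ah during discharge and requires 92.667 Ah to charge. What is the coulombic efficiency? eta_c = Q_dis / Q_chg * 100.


Coulombic efficiency = 87.709/92.667 * 100% = 94.65%

94.65%


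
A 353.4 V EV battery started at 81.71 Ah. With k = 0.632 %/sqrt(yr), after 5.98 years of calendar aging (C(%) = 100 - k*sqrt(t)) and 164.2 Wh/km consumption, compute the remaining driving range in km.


Step 1: capacity retention = 100 - 0.632 * sqrt(5.98) = 100 - 0.632 * 2.4454 = 98.455%
Step 2: C_now = 81.71 * 98.455/100 = 80.448 Ah
Step 3: E_pack = V * C_now = 353.4 * 80.448 = 28430 Wh
Step 4: range = E_pack / consumption = 28430 / 164.2 = 173.1 km

173.1 km


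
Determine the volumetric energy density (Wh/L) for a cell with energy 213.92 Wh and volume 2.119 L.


ED = E / V = 213.92 / 2.119 = 101.0 Wh/L

101.0 Wh/L


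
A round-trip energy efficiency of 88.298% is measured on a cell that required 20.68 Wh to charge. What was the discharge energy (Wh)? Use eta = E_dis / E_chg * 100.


E_dis = eta/100 * E_chg = 88.298/100 * 20.68 = 18.26 Wh

18.26 Wh


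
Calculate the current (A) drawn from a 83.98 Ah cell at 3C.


At 3C: I = 3 * 83.98 Ah = 251.94 A

251.94 A


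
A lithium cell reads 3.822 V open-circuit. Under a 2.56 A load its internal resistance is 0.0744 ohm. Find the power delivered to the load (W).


Step 1: V_terminal = OCV - I*R = 3.822 - 2.56 * 0.0744 = 3.6315 V
Step 2: P_out = V_terminal * I = 3.6315 * 2.56 = 9.297 W

9.297 W


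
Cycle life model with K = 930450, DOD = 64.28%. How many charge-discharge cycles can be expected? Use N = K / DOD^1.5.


Step 1: DOD^1.5 = 64.28^1.5 = 515.36
Step 2: N = 930450 / 515.36 = 1805 cycles

1805 cycles


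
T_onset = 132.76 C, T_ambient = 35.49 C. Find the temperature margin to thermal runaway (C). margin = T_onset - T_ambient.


Safety margin = 132.76 C - 35.49 C = 97.27 C

97.27 C


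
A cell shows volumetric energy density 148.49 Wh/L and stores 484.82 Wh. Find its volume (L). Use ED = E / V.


V = E / ED = 484.82 / 148.49 = 3.265 L

3.265 L


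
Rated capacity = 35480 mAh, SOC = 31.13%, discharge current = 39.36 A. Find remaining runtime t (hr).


Convert: C_total = 35480 mAh = 35.48 Ah
Step 1: remaining = SOC/100 * C_total = 31.13/100 * 35.48 = 11.045 Ah
Step 2: t = remaining / I = 11.045 / 39.36 = 0.2806 hr

0.2806 hr


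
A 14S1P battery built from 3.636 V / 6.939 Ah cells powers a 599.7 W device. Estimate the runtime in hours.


Step 1: E_pack = Ns * V_cell * Np * C_cell = 14 * 3.636 * 1 * 6.939 = 353.22 Wh
Step 2: t = E_pack / P = 353.22 / 599.7 = 0.5890 hr

0.5890 hr


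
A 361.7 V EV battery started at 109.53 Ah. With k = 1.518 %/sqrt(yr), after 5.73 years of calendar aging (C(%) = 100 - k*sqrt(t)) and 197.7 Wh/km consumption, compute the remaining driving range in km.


Step 1: capacity retention = 100 - 1.518 * sqrt(5.73) = 100 - 1.518 * 2.3937 = 96.366%
Step 2: C_now = 109.53 * 96.366/100 = 105.55 Ah
Step 3: E_pack = V * C_now = 361.7 * 105.55 = 38177 Wh
Step 4: range = E_pack / consumption = 38177 / 197.7 = 193.1 km

193.1 km


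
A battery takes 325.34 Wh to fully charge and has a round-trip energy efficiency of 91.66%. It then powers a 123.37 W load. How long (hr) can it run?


Step 1: E_discharge = eta/100 * E_charge = 91.66/100 * 325.34 = 298.21 Wh
Step 2: t = E_discharge / P = 298.21 / 123.37 = 2.417 hr

2.417 hr


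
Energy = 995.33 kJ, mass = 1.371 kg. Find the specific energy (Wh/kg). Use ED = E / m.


Convert: E = 995.33 kJ = 276.48 Wh
ED = E / m = 276.48 / 1.371 = 201.7 Wh/kg

201.7 Wh/kg


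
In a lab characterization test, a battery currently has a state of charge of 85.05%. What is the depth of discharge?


DOD = 100 - SOC = 100 - 85.05 = 14.95%

14.95%


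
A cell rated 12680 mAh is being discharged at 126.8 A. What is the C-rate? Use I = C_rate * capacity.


Convert: capacity = 12680 mAh = 12.68 Ah
Rearranging: C_rate = 126.8 / 12.68 = 10C

10C


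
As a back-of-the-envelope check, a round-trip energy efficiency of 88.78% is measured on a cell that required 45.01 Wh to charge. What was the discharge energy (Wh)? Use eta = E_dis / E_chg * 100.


E_dis = eta/100 * E_chg = 88.78/100 * 45.01 = 39.96 Wh

39.96 Wh


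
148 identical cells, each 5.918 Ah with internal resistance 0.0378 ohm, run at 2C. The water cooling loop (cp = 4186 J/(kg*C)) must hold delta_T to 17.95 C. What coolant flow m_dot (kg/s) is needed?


Step 1: I = 2 * 5.918 = 11.836 A
Step 2: Q_cell = I^2 * R = 11.836^2 * 0.0378 = 5.2954 W
Step 3: Q_total = 148 * 5.2954 = 783.72 W
Step 4: m_dot = Q_total / (cp * dT) = 783.72 / (4186 * 17.95) = 0.01043 kg/s

0.01043 kg/s


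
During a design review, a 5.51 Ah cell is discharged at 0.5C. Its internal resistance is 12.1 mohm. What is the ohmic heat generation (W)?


Convert: R = 12.1 mohm = 0.0121 ohm
Step 1: I = C_rate * capacity = 0.5 * 5.51 = 2.755 A
Step 2: Q = I^2 * R = 2.755^2 * 0.0121 = 7.59 * 0.0121 = 0.09184 W

0.09184 W


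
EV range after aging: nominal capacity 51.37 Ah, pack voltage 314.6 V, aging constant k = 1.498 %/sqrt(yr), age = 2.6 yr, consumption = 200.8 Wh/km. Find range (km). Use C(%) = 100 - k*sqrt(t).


Step 1: capacity retention = 100 - 1.498 * sqrt(2.6) = 100 - 1.498 * 1.6125 = 97.584%
Step 2: C_now = 51.37 * 97.584/100 = 50.129 Ah
Step 3: E_pack = V * C_now = 314.6 * 50.129 = 15771 Wh
Step 4: range = E_pack / consumption = 15771 / 200.8 = 78.54 km

78.54 km


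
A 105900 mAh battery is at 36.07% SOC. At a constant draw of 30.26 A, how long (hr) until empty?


Convert: C_total = 105900 mAh = 105.9 Ah
Step 1: remaining = SOC/100 * C_total = 36.07/100 * 105.9 = 38.198 Ah
Step 2: t = remaining / I = 38.198 / 30.26 = 1.262 hr

1.262 hr


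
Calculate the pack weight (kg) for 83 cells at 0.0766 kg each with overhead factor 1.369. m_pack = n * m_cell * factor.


m_pack = n * m_cell * overhead = 83 * 0.0766 * 1.369 = 8.704 kg

8.704 kg


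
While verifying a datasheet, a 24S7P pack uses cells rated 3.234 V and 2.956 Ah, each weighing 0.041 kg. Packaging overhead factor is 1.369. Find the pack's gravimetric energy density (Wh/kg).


Step 1: V_pack = 24 * 3.234 = 77.616 V
Step 2: C_pack = 7 * 2.956 = 20.692 Ah
Step 3: E_pack = V_pack * C_pack = 77.616 * 20.692 = 1606 Wh
Step 4: m_pack = 24 * 7 * 0.041 * 1.369 = 9.4297 kg
Step 5: ED = E_pack / m_pack = 1606 / 9.4297 = 170.3 Wh/kg

170.3 Wh/kg


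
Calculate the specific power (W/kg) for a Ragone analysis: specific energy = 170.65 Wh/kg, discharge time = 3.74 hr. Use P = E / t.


P_specific = E / t = 170.65 / 3.74 = 45.63 W/kg

45.63 W/kg


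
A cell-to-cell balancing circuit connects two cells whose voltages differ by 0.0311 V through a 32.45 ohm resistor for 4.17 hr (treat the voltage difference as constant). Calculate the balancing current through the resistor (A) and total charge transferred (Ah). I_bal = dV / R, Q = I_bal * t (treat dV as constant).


I_bal = dV / R = 0.0311 / 32.45 = 9.5840e-04 A
Q = I_bal * t = 9.5840e-04 * 4.17 = 0.003997 Ah

I=9.5840e-04 A, Q=0.003997 Ah


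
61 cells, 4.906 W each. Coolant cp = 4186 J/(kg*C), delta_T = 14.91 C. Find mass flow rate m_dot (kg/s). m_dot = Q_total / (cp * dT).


Q_total = 61 * 4.906 = 299.27 W
m_dot = Q_total / (cp * dT) = 299.27 / (4186 * 14.91) = 0.004795 kg/s

0.004795 kg/s


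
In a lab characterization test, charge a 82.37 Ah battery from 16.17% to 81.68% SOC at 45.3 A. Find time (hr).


delta_Ah = 82.37 * (81.68 - 16.17) / 100 = 53.961 Ah
t = delta_Ah / I = 53.961 / 45.3 = 1.191 hr

1.191 hr


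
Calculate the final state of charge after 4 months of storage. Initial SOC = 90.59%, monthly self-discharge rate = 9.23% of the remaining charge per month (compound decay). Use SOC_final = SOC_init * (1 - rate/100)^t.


decay = (1 - 9.23/100)^4 = 0.67884
SOC_final = 90.59 * 0.67884 = 61.50%

61.50%


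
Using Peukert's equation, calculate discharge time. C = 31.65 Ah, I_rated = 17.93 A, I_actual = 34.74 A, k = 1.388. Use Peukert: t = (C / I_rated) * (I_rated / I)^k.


t_rated = C / I_rated = 31.65 / 17.93 = 1.7652 hr
(I_rated/I)^k = (0.51612)^1.388 = 0.3993
t = t_rated * (I_rated/I)^k = 1.7652 * 0.3993 = 0.7048 hr

0.7048 hr


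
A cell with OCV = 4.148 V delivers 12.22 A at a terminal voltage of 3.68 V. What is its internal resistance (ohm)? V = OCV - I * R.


R = (OCV - V) / I = (4.148 - 3.68) / 12.22 = 0.03830 ohm

0.03830 ohm


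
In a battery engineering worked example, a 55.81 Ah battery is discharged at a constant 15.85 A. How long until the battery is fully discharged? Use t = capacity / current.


t = capacity / current = 55.81 / 15.85 = 3.521 hr

3.521 hr


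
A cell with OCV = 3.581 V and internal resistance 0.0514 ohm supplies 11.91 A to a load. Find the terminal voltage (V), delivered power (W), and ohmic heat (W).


Step 1: V_terminal = OCV - I*R = 3.581 - 11.91 * 0.0514 = 2.9688 V
Step 2: P_out = V_terminal * I = 2.9688 * 11.91 = 35.36 W
Step 3: Q = I^2 * R = 11.91^2 * 0.0514 = 7.291 W

V=2.9688 V, P=35.36 W, Q=7.291 W


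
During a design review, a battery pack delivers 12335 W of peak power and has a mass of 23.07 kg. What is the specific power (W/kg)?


Specific power = 12335 W / 23.07 kg = 534.7 W/kg

534.7 W/kg


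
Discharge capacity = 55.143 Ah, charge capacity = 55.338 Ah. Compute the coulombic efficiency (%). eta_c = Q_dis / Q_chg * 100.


eta_c = Q_dis / Q_chg * 100 = 55.143 / 55.338 * 100 = 99.65%

99.65%


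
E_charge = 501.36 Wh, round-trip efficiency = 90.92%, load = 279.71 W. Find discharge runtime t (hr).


Step 1: E_discharge = eta/100 * E_charge = 90.92/100 * 501.36 = 455.84 Wh
Step 2: t = E_discharge / P = 455.84 / 279.71 = 1.630 hr

1.630 hr


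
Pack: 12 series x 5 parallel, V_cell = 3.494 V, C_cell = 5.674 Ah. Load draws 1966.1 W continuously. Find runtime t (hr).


Step 1: E_pack = Ns * V_cell * Np * C_cell = 12 * 3.494 * 5 * 5.674 = 1189.5 Wh
Step 2: t = E_pack / P = 1189.5 / 1966.1 = 0.6050 hr

0.6050 hr


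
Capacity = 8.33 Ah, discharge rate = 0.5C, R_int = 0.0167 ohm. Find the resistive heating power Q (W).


Step 1: I = C_rate * capacity = 0.5 * 8.33 = 4.165 A
Step 2: Q = I^2 * R = 4.165^2 * 0.0167 = 17.347 * 0.0167 = 0.2897 W

0.2897 W


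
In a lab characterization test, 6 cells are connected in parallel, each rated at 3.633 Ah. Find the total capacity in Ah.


Parallel capacities add: 6 * 3.633 Ah = 21.798 Ah

21.798 Ah


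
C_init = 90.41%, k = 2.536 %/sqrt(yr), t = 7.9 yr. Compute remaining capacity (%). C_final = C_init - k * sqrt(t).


Step 1: sqrt(7.9 yr) = 2.8107
Step 2: drop = 2.536 * 2.8107 = 7.1279
Step 3: C_final = 90.41 - 7.1279 = 83.28%

83.28%


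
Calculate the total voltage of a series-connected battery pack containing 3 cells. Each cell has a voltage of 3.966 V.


Series voltages add: 3 * 3.966 V = 11.898 V

11.898 V


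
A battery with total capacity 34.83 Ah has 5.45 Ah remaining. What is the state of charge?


SOC% = 5.45 / 34.83 * 100 = 15.65%

15.65%


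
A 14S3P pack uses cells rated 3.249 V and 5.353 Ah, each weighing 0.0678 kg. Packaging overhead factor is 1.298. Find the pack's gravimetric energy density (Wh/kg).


Step 1: V_pack = 14 * 3.249 = 45.486 V
Step 2: C_pack = 3 * 5.353 = 16.059 Ah
Step 3: E_pack = V_pack * C_pack = 45.486 * 16.059 = 730.46 Wh
Step 4: m_pack = 14 * 3 * 0.0678 * 1.298 = 3.6962 kg
Step 5: ED = E_pack / m_pack = 730.46 / 3.6962 = 197.6 Wh/kg

197.6 Wh/kg


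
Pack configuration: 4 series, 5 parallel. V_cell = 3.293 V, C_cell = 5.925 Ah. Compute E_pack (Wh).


E = Ns * Vcell * Np * Ccell = 4 * 3.293 * 5 * 5.925 = 390.2 Wh

390.2 Wh


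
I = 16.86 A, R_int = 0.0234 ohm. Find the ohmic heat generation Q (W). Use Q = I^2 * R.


Q = I^2 * R = 16.86^2 * 0.0234 = 6.652 W

6.652 W


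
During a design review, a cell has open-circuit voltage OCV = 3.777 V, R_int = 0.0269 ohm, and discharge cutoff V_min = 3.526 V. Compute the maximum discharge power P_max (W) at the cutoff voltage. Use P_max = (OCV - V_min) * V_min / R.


P_max = (OCV - V_min) * V_min / R = (3.777 - 3.526) * 3.526 / 0.0269 = 0.251 * 3.526 / 0.0269 = 32.90 W

32.90 W


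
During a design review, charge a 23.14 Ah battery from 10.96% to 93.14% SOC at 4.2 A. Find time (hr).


delta_Ah = 23.14 * (93.14 - 10.96) / 100 = 19.016 Ah
t = delta_Ah / I = 19.016 / 4.2 = 4.528 hr

4.528 hr


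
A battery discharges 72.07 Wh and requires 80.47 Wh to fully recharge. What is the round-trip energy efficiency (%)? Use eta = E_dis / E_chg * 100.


eta_e = E_dis / E_chg * 100 = 72.07 / 80.47 * 100 = 89.56%

89.56%


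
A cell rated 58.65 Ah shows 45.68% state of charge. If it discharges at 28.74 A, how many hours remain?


Step 1: remaining = SOC/100 * C_total = 45.68/100 * 58.65 = 26.791 Ah
Step 2: t = remaining / I = 26.791 / 28.74 = 0.9322 hr

0.9322 hr


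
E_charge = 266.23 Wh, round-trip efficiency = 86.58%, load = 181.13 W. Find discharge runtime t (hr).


Step 1: E_discharge = eta/100 * E_charge = 86.58/100 * 266.23 = 230.5 Wh
Step 2: t = E_discharge / P = 230.5 / 181.13 = 1.273 hr

1.273 hr


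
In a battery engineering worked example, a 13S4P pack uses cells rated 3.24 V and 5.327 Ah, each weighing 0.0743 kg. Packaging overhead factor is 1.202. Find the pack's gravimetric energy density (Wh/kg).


Step 1: V_pack = 13 * 3.24 = 42.12 V
Step 2: C_pack = 4 * 5.327 = 21.308 Ah
Step 3: E_pack = V_pack * C_pack = 42.12 * 21.308 = 897.49 Wh
Step 4: m_pack = 13 * 4 * 0.0743 * 1.202 = 4.644 kg
Step 5: ED = E_pack / m_pack = 897.49 / 4.644 = 193.3 Wh/kg

193.3 Wh/kg


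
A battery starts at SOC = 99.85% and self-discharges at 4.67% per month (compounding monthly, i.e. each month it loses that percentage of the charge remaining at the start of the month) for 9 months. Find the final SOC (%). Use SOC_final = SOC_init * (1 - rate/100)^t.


Monthly retention factor = 1 - 4.67/100 = 0.9533
Over 9 months: factor^9 = 0.65023
SOC_final = 99.85 * 0.65023 = 64.93%

64.93%


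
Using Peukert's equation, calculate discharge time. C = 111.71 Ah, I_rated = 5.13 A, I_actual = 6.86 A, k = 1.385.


t_rated = C / I_rated = 111.71 / 5.13 = 21.776 hr
(I_rated/I)^k = (0.74781)^1.385 = 0.66865
t = t_rated * (I_rated/I)^k = 21.776 * 0.66865 = 14.56 hr

14.56 hr


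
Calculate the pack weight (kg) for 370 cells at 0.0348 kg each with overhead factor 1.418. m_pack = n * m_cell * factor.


m_pack = n * m_cell * overhead = 370 * 0.0348 * 1.418 = 18.26 kg

18.26 kg


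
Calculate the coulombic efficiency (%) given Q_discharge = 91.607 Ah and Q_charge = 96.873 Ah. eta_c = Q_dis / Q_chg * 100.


Coulombic efficiency = 91.607/96.873 * 100% = 94.56%

94.56%


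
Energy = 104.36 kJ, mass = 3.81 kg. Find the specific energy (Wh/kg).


Convert: E = 104.36 kJ = 28.989 Wh
ED = E / m = 28.989 / 3.81 = 7.609 Wh/kg

7.609 Wh/kg


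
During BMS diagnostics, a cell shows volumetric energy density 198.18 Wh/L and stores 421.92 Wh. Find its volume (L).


V = E / ED = 421.92 / 198.18 = 2.129 L

2.129 L


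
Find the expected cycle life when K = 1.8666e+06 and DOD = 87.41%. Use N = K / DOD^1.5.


Step 1: DOD^1.5 = 87.41^1.5 = 817.23
Step 2: N = 1.8666e+06 / 817.23 = 2284 cycles

2284 cycles


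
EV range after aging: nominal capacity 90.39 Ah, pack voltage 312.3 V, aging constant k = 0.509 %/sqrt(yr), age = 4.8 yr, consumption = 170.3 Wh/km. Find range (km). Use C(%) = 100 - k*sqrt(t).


Step 1: capacity retention = 100 - 0.509 * sqrt(4.8) = 100 - 0.509 * 2.1909 = 98.885%
Step 2: C_now = 90.39 * 98.885/100 = 89.382 Ah
Step 3: E_pack = V * C_now = 312.3 * 89.382 = 27914 Wh
Step 4: range = E_pack / consumption = 27914 / 170.3 = 163.9 km

163.9 km


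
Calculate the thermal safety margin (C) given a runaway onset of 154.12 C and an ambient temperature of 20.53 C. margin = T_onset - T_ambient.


margin = T_onset - T_ambient = 154.12 - 20.53 = 133.59 C

133.59 C


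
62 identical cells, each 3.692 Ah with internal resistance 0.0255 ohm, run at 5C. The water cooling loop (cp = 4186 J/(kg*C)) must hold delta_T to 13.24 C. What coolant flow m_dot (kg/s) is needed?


Step 1: I = 5 * 3.692 = 18.46 A
Step 2: Q_cell = I^2 * R = 18.46^2 * 0.0255 = 8.6897 W
Step 3: Q_total = 62 * 8.6897 = 538.76 W
Step 4: m_dot = Q_total / (cp * dT) = 538.76 / (4186 * 13.24) = 0.009721 kg/s

0.009721 kg/s


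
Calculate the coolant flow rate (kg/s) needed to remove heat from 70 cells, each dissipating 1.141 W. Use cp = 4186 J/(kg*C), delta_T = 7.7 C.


Q_total = 70 * 1.141 = 79.87 W
m_dot = Q_total / (cp * dT) = 79.87 / (4186 * 7.7) = 0.002478 kg/s

0.002478 kg/s


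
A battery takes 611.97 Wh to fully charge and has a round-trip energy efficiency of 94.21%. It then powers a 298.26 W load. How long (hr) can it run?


Step 1: E_discharge = eta/100 * E_charge = 94.21/100 * 611.97 = 576.54 Wh
Step 2: t = E_discharge / P = 576.54 / 298.26 = 1.933 hr

1.933 hr


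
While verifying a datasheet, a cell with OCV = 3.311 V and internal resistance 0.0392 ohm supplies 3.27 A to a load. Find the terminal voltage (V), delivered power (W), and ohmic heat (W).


Step 1: V_terminal = OCV - I*R = 3.311 - 3.27 * 0.0392 = 3.1828 V
Step 2: P_out = V_terminal * I = 3.1828 * 3.27 = 10.41 W
Step 3: Q = I^2 * R = 3.27^2 * 0.0392 = 0.4192 W

V=3.1828 V, P=10.41 W, Q=0.4192 W


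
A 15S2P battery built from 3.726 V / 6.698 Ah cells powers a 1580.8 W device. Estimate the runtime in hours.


Step 1: E_pack = Ns * V_cell * Np * C_cell = 15 * 3.726 * 2 * 6.698 = 748.7 Wh
Step 2: t = E_pack / P = 748.7 / 1580.8 = 0.4736 hr

0.4736 hr


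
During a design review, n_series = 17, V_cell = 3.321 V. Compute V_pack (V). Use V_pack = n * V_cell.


V_pack = n * V_cell = 17 * 3.321 = 56.457 V

56.457 V


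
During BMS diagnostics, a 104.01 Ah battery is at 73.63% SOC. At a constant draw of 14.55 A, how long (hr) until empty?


Step 1: remaining = SOC/100 * C_total = 73.63/100 * 104.01 = 76.583 Ah
Step 2: t = remaining / I = 76.583 / 14.55 = 5.263 hr

5.263 hr


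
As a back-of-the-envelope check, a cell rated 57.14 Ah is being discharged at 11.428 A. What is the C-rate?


C_rate = I / capacity = 11.428 / 57.14 = 0.2C

0.2C


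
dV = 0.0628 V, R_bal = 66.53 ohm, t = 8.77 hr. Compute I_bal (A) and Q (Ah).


First, Ohm's law: I_bal = 0.0628 V / 66.53 ohm = 9.4394e-04 A
Then Q = I * t = 9.4394e-04 A * 8.77 hr = 0.008278 Ah

I=9.4394e-04 A, Q=0.008278 Ah


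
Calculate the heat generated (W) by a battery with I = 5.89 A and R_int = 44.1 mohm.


Convert: R = 44.1 mohm = 0.0441 ohm
I^2 = 34.692
Q = 34.692 * 0.0441 = 1.530 W

1.530 W


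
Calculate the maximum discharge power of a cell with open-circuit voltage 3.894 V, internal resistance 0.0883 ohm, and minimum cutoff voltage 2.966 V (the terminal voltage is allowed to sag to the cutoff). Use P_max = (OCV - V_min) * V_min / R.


P_max = (OCV - V_min) * V_min / R = (3.894 - 2.966) * 2.966 / 0.0883 = 0.928 * 2.966 / 0.0883 = 31.17 W

31.17 W


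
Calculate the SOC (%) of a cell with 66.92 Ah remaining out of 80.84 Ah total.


SOC% = 66.92 / 80.84 * 100 = 82.78%

82.78%


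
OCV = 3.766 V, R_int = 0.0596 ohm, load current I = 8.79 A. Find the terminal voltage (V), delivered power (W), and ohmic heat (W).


Step 1: V_terminal = OCV - I*R = 3.766 - 8.79 * 0.0596 = 3.2421 V
Step 2: P_out = V_terminal * I = 3.2421 * 8.79 = 28.50 W
Step 3: Q = I^2 * R = 8.79^2 * 0.0596 = 4.605 W

V=3.2421 V, P=28.50 W, Q=4.605 W


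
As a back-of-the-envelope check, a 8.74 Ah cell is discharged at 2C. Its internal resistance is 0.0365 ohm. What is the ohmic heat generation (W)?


Step 1: I = C_rate * capacity = 2 * 8.74 = 17.48 A
Step 2: Q = I^2 * R = 17.48^2 * 0.0365 = 305.55 * 0.0365 = 11.15 W

11.15 W


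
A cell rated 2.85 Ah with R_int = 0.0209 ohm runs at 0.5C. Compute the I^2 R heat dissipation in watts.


Step 1: I = C_rate * capacity = 0.5 * 2.85 = 1.425 A
Step 2: Q = I^2 * R = 1.425^2 * 0.0209 = 2.0306 * 0.0209 = 0.04244 W

0.04244 W


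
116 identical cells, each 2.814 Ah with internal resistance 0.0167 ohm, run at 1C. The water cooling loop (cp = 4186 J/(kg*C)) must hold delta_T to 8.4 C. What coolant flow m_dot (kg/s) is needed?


Step 1: I = 1 * 2.814 = 2.814 A
Step 2: Q_cell = I^2 * R = 2.814^2 * 0.0167 = 0.13224 W
Step 3: Q_total = 116 * 0.13224 = 15.34 W
Step 4: m_dot = Q_total / (cp * dT) = 15.34 / (4186 * 8.4) = 4.363e-04 kg/s

4.363e-04 kg/s


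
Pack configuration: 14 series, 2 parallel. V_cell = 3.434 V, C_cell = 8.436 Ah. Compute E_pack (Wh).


V_pack = 14 * 3.434 = 48.076 V
C_pack = 2 * 8.436 = 16.872 Ah
E = V_pack * C_pack = 48.076 * 16.872 = 811.1 Wh

811.1 Wh
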